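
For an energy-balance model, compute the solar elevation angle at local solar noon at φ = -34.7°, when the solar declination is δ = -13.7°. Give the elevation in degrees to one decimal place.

69.0°

At local noon the hour angle is zero, so the zenith angle equals |φ − δ| = |-34.7° − (-13.700°)| = 21.000°.
Elevation = 90° − 21.000° = 69.0°.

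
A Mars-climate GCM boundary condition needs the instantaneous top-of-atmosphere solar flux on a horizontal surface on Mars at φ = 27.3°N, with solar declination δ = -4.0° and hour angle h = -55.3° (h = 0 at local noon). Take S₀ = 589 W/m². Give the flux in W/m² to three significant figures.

cos θ_z = sin φ sin δ + cos φ cos δ cos h = -0.031994 + 0.504639 = 0.472645.
Flux = S₀ · cos θ_z = 589 × 0.472645 = 278.4 W/m².

278 W/m²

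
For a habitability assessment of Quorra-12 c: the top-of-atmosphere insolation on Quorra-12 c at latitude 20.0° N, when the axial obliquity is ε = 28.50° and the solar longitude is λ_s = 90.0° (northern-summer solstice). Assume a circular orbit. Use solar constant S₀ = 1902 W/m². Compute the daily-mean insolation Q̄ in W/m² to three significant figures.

Q̄ ≈ 665 W/m²

Solar declination: sin δ = sin ε · sin λ_s = sin 28.50° × sin 90.0° = 0.47716, so δ = +28.500°.
cos H₀ = −tan(+20.0°) tan(+28.500°) = -0.1976, H₀ = 1.7697 rad.
Bracket: H₀ sin φ sin δ + cos φ cos δ sin H₀ = 1.7697×0.34202×0.47716 + 0.93969×0.87882×0.98028 = 0.288812 + 0.809533 = 1.098345.
Q̄ = (S₀/π) × [bracket] = (1902/π) × 1.098345 = 665.0 W/m².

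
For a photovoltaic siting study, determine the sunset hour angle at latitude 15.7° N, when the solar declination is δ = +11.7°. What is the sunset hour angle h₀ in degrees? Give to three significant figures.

cos h₀ = −tan ϕ · tan δ = −tan(+15.7°) × tan(+11.700°) = -0.0582, so h₀ = 1.6290 rad = 93.34°.

h₀ = 93.3°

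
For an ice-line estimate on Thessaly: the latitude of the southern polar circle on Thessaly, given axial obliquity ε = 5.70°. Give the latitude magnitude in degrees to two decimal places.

The polar circle is the lowest latitude that experiences at least one full rotation of continuous darkness at the northern-summer solstice; it lies at |ϕ| = 90° − ε = 90° − 5.70° = 84.30°.

84.30°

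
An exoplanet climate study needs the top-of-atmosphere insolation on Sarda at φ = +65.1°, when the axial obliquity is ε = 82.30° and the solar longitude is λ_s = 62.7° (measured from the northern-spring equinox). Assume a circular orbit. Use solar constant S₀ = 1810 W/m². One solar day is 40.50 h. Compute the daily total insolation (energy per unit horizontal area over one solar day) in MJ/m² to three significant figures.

211 MJ/m²

Solar declination: sin δ = sin ε · sin λ_s = sin 82.30° × sin 62.7° = 0.88060, so δ = +61.715°.
cos H₀ = −tan(+65.1°) tan(+61.715°) = -4.0036 ≤ −1 ⇒ polar day, H₀ = π.
Bracket: H₀ sin φ sin δ + cos φ cos δ sin H₀ = 3.1416×0.90704×0.88060 + 0.42104×0.47385×0.00000 = 2.509320 + 0.000000 = 2.509320.
Q̄ = (S₀/π) × [bracket] = (1810/π) × 2.509320 = 1445.7 W/m².
Daily total = Q̄ × 40.50 h × 3600 s/h = 1445.7 × 40.50 × 3600 / 10⁶ = 210.8 MJ/m².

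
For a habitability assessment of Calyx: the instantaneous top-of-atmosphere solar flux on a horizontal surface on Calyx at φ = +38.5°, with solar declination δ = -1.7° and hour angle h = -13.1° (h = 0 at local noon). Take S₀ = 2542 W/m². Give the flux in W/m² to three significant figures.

1.89e+03 W/m²

cos θ_z = sin φ sin δ + cos φ cos δ cos h = -0.018468 + 0.761906 = 0.743438.
Flux = S₀ · cos θ_z = 2542 × 0.743438 = 1890 W/m².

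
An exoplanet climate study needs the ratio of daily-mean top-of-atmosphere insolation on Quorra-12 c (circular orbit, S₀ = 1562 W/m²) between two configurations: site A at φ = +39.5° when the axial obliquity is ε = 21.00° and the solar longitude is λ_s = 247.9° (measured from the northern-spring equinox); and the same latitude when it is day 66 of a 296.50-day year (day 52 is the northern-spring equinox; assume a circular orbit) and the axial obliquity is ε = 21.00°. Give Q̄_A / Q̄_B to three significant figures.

Q̄_A / Q̄_B ≈ 0.488

— Configuration A (φ=+39.5°):
Solar declination: sin δ = sin ε · sin λ_s = sin 21.00° × sin 247.9° = -0.33204, so δ = -19.393°.
cos H₀ = −tan(+39.5°) tan(-19.393°) = 0.2902, H₀ = 1.2764 rad.
Bracket: H₀ sin φ sin δ + cos φ cos δ sin H₀ = 1.2764×0.63608×-0.33204 + 0.77162×0.94327×0.95697 = -0.269581 + 0.696527 = 0.426946.
Q̄ = (S₀/π) × [bracket] = (1562/π) × 0.426946 = 212.28 W/m².
— Configuration B (φ=+39.5°):
Solar longitude: λ_s = 360° × (66 − 52)/296.50 = 16.998°.
sin δ = sin 21.00° × sin 16.998° = 0.10477, so δ = +6.014°.
cos H₀ = −tan(+39.5°) tan(+6.014°) = -0.0868, H₀ = 1.6577 rad.
Bracket: H₀ sin φ sin δ + cos φ cos δ sin H₀ = 1.6577×0.63608×0.10477 + 0.77162×0.99450×0.99622 = 0.110473 + 0.764475 = 0.874948.
Q̄ = (S₀/π) × [bracket] = (1562/π) × 0.874948 = 435.02 W/m².
Ratio Q̄_A / Q̄_B = 212.28 / 435.02 = 0.4880.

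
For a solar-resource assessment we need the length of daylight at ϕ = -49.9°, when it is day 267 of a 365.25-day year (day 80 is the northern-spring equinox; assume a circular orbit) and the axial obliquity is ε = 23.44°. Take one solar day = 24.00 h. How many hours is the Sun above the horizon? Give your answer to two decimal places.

12.27 h

Solar longitude: L_s = 360° × (267 − 80)/365.25 = 184.312°.
sin δ = sin 23.44° × sin 184.312° = -0.02991, so δ = -1.714°.
cos h₀ = −tan ϕ · tan δ = −tan(-49.9°) × tan(-1.714°) = -0.0355, so h₀ = 1.6063 rad = 92.04°.
Daylight = 2h₀/(2π) × 24.00 h = (1.6063/π) × 24.00 = 12.27 h.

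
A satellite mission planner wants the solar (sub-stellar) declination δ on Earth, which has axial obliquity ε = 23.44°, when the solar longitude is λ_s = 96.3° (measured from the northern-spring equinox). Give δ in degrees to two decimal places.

δ = +23.29°

sin δ = sin ε · sin λ_s = sin 23.44° × sin 96.3° = 0.395386.
δ = arcsin(0.395386) = +23.29°.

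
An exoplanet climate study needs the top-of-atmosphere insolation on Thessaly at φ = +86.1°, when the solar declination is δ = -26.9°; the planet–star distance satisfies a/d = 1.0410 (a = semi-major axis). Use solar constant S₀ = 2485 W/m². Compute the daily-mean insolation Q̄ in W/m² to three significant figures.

cos H₀ = −tan(+86.1°) tan(-26.900°) = 7.4418 ≥ 1 ⇒ polar night, H₀ = 0 and Q̄ = 0.
Inverse-square distance factor (a/d)² = 1.0410² = 1.083681.

Q̄ ≈ 0.00 W/m²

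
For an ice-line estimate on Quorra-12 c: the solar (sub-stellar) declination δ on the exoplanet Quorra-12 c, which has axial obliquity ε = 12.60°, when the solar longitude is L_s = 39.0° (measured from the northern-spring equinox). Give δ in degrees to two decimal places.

δ = +7.89°

sin δ = sin ε · sin L_s = sin 12.60° × sin 39.0° = 0.137282.
δ = arcsin(0.137282) = +7.89°.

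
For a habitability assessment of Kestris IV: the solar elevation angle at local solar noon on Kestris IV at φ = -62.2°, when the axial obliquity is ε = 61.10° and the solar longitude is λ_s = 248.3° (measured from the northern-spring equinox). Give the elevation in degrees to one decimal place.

Solar declination: sin δ = sin ε · sin λ_s = sin 61.10° × sin 248.3° = -0.81342, so δ = -54.432°.
At local noon the hour angle is zero, so the zenith angle equals |φ − δ| = |-62.2° − (-54.432°)| = 7.768°.
Elevation = 90° − 7.768° = 82.2°.

82.2°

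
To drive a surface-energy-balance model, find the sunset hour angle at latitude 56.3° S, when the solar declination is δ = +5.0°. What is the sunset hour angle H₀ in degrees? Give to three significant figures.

cos H₀ = −tan φ · tan δ = −tan(-56.3°) × tan(+5.000°) = 0.1312, so H₀ = 1.4392 rad = 82.46°.

H₀ = 82.5°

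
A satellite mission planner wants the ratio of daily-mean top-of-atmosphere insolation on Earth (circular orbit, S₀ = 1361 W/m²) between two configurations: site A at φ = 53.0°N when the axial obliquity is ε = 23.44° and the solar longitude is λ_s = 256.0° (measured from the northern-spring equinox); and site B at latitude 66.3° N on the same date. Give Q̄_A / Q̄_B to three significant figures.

— Configuration A (φ=+53.0°):
Solar declination: sin δ = sin ε · sin λ_s = sin 23.44° × sin 256.0° = -0.38597, so δ = -22.704°.
cos H₀ = −tan(+53.0°) tan(-22.704°) = 0.5552, H₀ = 0.9822 rad.
Bracket: H₀ sin φ sin δ + cos φ cos δ sin H₀ = 0.9822×0.79864×-0.38597 + 0.60182×0.92251×0.83170 = -0.302764 + 0.461747 = 0.158983.
Q̄ = (S₀/π) × [bracket] = (1361/π) × 0.158983 = 68.875 W/m².
— Configuration B (φ=+66.3°):
cos H₀ = −tan(+66.3°) tan(-22.704°) = 0.9531, H₀ = 0.3074 rad.
Bracket: H₀ sin φ sin δ + cos φ cos δ sin H₀ = 0.3074×0.91566×-0.38597 + 0.40195×0.92251×0.30257 = -0.108640 + 0.112194 = 0.003554.
Q̄ = (S₀/π) × [bracket] = (1361/π) × 0.003554 = 1.5397 W/m².
Ratio Q̄_A / Q̄_B = 68.875 / 1.5397 = 44.73.

Q̄_A / Q̄_B ≈ 44.7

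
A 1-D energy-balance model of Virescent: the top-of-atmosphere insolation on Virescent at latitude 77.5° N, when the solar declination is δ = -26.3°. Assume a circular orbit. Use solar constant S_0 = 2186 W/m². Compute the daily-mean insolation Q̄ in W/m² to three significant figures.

cos h₀ = −tan(+77.5°) tan(-26.300°) = 2.2293 ≥ 1 ⇒ polar night, h₀ = 0 and Q̄ = 0.

Q̄ ≈ 0.00 W/m²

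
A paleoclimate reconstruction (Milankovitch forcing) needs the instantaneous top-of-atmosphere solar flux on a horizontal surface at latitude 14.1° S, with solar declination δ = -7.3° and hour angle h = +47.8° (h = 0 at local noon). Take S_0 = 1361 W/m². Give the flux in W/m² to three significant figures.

922 W/m²

cos θ_z = sin ϕ sin δ + cos ϕ cos δ cos h = 0.030955 + 0.646202 = 0.677157.
Flux = S_0 · cos θ_z = 1361 × 0.677157 = 921.6 W/m².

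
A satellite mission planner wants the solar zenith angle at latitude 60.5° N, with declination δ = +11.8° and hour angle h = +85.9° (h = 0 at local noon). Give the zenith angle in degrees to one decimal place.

cos θ_z = sin φ sin δ + cos φ cos δ cos h = 0.177984 + 0.034463 = 0.212447.
θ_z = arccos(0.212447) = 77.7°.

θ_z = 77.7°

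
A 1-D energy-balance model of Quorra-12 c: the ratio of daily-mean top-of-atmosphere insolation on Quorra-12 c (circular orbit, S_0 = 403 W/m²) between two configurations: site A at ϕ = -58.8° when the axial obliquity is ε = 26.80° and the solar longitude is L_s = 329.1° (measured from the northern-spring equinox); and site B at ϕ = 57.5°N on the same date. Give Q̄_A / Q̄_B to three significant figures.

— Configuration A (ϕ=-58.8°):
Solar declination: sin δ = sin ε · sin L_s = sin 26.80° × sin 329.1° = -0.23154, so δ = -13.388°.
cos h₀ = −tan(-58.8°) tan(-13.388°) = -0.3930, h₀ = 1.9747 rad.
Bracket: h₀ sin ϕ sin δ + cos ϕ cos δ sin h₀ = 1.9747×-0.85536×-0.23154 + 0.51803×0.97282×0.91954 = 0.391089 + 0.463402 = 0.854491.
Q̄ = (S_0/π) × [bracket] = (403/π) × 0.854491 = 109.61 W/m².
— Configuration B (ϕ=+57.5°):
cos h₀ = −tan(+57.5°) tan(-13.388°) = 0.3736, h₀ = 1.1879 rad.
Bracket: h₀ sin ϕ sin δ + cos ϕ cos δ sin h₀ = 1.1879×0.84339×-0.23154 + 0.53730×0.97282×0.92759 = -0.231971 + 0.484848 = 0.252877.
Q̄ = (S_0/π) × [bracket] = (403/π) × 0.252877 = 32.439 W/m².
Ratio Q̄_A / Q̄_B = 109.61 / 32.439 = 3.379.

Q̄_A / Q̄_B ≈ 3.38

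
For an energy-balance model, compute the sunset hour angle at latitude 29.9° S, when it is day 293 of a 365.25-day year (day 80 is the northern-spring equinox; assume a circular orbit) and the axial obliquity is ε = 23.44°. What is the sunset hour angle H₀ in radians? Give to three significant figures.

H₀ = 1.69 rad

Solar longitude: λ_s = 360° × (293 − 80)/365.25 = 209.938°.
sin δ = sin 23.44° × sin 209.938° = -0.19852, so δ = -11.451°.
cos H₀ = −tan φ · tan δ = −tan(-29.9°) × tan(-11.451°) = -0.1165, so H₀ = 1.6875 rad = 96.69°.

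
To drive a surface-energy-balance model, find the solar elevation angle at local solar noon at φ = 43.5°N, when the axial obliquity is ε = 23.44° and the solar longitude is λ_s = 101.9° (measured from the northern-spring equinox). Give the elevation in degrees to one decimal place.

Solar declination: sin δ = sin ε · sin λ_s = sin 23.44° × sin 101.9° = 0.38924, so δ = +22.907°.
At local noon the hour angle is zero, so the zenith angle equals |φ − δ| = |+43.5° − (+22.907°)| = 20.593°.
Elevation = 90° − 20.593° = 69.4°.

69.4°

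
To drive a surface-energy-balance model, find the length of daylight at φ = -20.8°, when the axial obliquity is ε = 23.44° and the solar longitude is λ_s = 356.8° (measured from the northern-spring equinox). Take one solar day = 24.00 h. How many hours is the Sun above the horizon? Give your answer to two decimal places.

12.06 h

Solar declination: sin δ = sin ε · sin λ_s = sin 23.44° × sin 356.8° = -0.02221, so δ = -1.272°.
cos H₀ = −tan φ · tan δ = −tan(-20.8°) × tan(-1.272°) = -0.0084, so H₀ = 1.5792 rad = 90.48°.
Daylight = 2H₀/(2π) × 24.00 h = (1.5792/π) × 24.00 = 12.06 h.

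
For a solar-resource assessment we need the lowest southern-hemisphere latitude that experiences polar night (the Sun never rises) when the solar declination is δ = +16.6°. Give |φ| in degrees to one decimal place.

|φ| = 73.4°

Polar night requires cos H₀ = −tan φ tan δ ≥ 1, i.e. tan φ tan δ ≤ −1.
The boundary is |tan φ| · |tan δ| = 1, so |φ| = 90° − |δ| = 90° − 16.6° = 73.4° in the southern hemisphere.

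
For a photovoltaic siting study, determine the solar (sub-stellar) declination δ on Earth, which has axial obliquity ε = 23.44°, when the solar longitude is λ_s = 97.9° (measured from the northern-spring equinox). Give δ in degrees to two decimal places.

δ = +23.20°

sin δ = sin ε · sin λ_s = sin 23.44° × sin 97.9° = 0.394013.
δ = arcsin(0.394013) = +23.20°.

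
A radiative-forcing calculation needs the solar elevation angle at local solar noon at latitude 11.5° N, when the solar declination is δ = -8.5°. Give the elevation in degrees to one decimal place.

70.0°

At local noon the hour angle is zero, so the zenith angle equals |φ − δ| = |+11.5° − (-8.500°)| = 20.000°.
Elevation = 90° − 20.000° = 70.0°.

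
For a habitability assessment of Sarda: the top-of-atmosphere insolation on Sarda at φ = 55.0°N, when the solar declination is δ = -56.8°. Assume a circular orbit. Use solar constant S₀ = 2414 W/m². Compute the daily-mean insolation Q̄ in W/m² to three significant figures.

cos H₀ = −tan(+55.0°) tan(-56.800°) = 2.1824 ≥ 1 ⇒ polar night, H₀ = 0 and Q̄ = 0.

Q̄ ≈ 0.00 W/m²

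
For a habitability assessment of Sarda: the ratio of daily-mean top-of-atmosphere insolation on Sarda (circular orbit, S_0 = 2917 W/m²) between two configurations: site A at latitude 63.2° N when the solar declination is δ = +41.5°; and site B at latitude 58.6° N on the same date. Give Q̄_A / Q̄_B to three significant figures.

— Configuration A (ϕ=+63.2°):
cos h₀ = −tan(+63.2°) tan(+41.500°) = -1.7515 ≤ −1 ⇒ polar day, h₀ = π.
Bracket: h₀ sin ϕ sin δ + cos ϕ cos δ sin h₀ = 3.1416×0.89259×0.66262 + 0.45088×0.74896×0.00000 = 1.858093 + 0.000000 = 1.858093.
Q̄ = (S_0/π) × [bracket] = (2917/π) × 1.858093 = 1725.3 W/m².
— Configuration B (ϕ=+58.6°):
cos h₀ = −tan(+58.6°) tan(+41.500°) = -1.4494 ≤ −1 ⇒ polar day, h₀ = π.
Bracket: h₀ sin ϕ sin δ + cos ϕ cos δ sin h₀ = 3.1416×0.85355×0.66262 + 0.52101×0.74896×0.00000 = 1.776824 + 0.000000 = 1.776824.
Q̄ = (S_0/π) × [bracket] = (2917/π) × 1.776824 = 1649.8 W/m².
Ratio Q̄_A / Q̄_B = 1725.3 / 1649.8 = 1.046.

Q̄_A / Q̄_B ≈ 1.05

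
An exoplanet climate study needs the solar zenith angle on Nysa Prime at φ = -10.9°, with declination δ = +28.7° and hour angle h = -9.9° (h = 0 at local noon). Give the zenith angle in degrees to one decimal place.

cos θ_z = sin φ sin δ + cos φ cos δ cos h = -0.090808 + 0.848496 = 0.757688.
θ_z = arccos(0.757688) = 40.7°.

θ_z = 40.7°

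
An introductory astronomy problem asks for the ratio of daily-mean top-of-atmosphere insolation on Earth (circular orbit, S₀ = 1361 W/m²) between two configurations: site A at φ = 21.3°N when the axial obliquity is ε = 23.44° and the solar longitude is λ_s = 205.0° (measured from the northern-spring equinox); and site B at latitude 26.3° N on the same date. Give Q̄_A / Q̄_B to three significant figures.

— Configuration A (φ=+21.3°):
Solar declination: sin δ = sin ε · sin λ_s = sin 23.44° × sin 205.0° = -0.16811, so δ = -9.678°.
cos H₀ = −tan(+21.3°) tan(-9.678°) = 0.0665, H₀ = 1.5043 rad.
Bracket: H₀ sin φ sin δ + cos φ cos δ sin H₀ = 1.5043×0.36325×-0.16811 + 0.93169×0.98577×0.99779 = -0.091862 + 0.916402 = 0.824540.
Q̄ = (S₀/π) × [bracket] = (1361/π) × 0.824540 = 357.21 W/m².
— Configuration B (φ=+26.3°):
cos H₀ = −tan(+26.3°) tan(-9.678°) = 0.0843, H₀ = 1.4864 rad.
Bracket: H₀ sin φ sin δ + cos φ cos δ sin H₀ = 1.4864×0.44307×-0.16811 + 0.89649×0.98577×0.99644 = -0.110714 + 0.880587 = 0.769873.
Q̄ = (S₀/π) × [bracket] = (1361/π) × 0.769873 = 333.52 W/m².
Ratio Q̄_A / Q̄_B = 357.21 / 333.52 = 1.071.

Q̄_A / Q̄_B ≈ 1.07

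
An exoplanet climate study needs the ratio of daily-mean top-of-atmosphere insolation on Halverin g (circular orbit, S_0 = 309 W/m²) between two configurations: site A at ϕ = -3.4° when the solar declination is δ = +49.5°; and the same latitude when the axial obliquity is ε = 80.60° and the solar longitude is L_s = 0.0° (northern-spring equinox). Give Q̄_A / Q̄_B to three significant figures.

— Configuration A (ϕ=-3.4°):
cos h₀ = −tan(-3.4°) tan(+49.500°) = 0.0696, h₀ = 1.5012 rad.
Bracket: h₀ sin ϕ sin δ + cos ϕ cos δ sin h₀ = 1.5012×-0.05931×0.76041 + 0.99824×0.64945×0.99758 = -0.067704 + 0.646738 = 0.579034.
Q̄ = (S_0/π) × [bracket] = (309/π) × 0.579034 = 56.952 W/m².
— Configuration B (ϕ=-3.4°):
Solar declination: sin δ = sin ε · sin L_s = sin 80.60° × sin 0.0° = 0.00000, so δ = +0.000°.
cos h₀ = −tan(-3.4°) tan(+0.000°) = 0.0000, h₀ = 1.5708 rad.
Bracket: h₀ sin ϕ sin δ + cos ϕ cos δ sin h₀ = 1.5708×-0.05931×0.00000 + 0.99824×1.00000×1.00000 = -0.000000 + 0.998240 = 0.998240.
Q̄ = (S_0/π) × [bracket] = (309/π) × 0.998240 = 98.185 W/m².
Ratio Q̄_A / Q̄_B = 56.952 / 98.185 = 0.5800.

Q̄_A / Q̄_B ≈ 0.580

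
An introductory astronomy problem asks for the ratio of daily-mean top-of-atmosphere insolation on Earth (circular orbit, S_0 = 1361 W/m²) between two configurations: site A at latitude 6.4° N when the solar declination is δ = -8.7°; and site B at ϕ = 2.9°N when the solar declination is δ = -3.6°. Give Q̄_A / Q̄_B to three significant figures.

— Configuration A (ϕ=+6.4°):
cos h₀ = −tan(+6.4°) tan(-8.700°) = 0.0172, h₀ = 1.5536 rad.
Bracket: h₀ sin ϕ sin δ + cos ϕ cos δ sin h₀ = 1.5536×0.11147×-0.15126 + 0.99377×0.98849×0.99985 = -0.026195 + 0.982184 = 0.955989.
Q̄ = (S_0/π) × [bracket] = (1361/π) × 0.955989 = 414.15 W/m².
— Configuration B (ϕ=+2.9°):
cos h₀ = −tan(+2.9°) tan(-3.600°) = 0.0032, h₀ = 1.5676 rad.
Bracket: h₀ sin ϕ sin δ + cos ϕ cos δ sin h₀ = 1.5676×0.05059×-0.06279 + 0.99872×0.99803×0.99999 = -0.004980 + 0.996743 = 0.991763.
Q̄ = (S_0/π) × [bracket] = (1361/π) × 0.991763 = 429.65 W/m².
Ratio Q̄_A / Q̄_B = 414.15 / 429.65 = 0.9639.

Q̄_A / Q̄_B ≈ 0.964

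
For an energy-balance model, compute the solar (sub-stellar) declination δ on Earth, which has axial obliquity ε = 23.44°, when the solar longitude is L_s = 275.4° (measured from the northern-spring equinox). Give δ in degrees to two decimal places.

δ = -23.33°

sin δ = sin ε · sin L_s = sin 23.44° × sin 275.4° = -0.396023.
δ = arcsin(-0.396023) = -23.33°.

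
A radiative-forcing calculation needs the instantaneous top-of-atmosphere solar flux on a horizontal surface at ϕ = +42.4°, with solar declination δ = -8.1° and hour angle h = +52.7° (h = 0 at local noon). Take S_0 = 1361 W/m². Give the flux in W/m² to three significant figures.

cos θ_z = sin ϕ sin δ + cos ϕ cos δ cos h = -0.095010 + 0.443031 = 0.348021.
Flux = S_0 · cos θ_z = 1361 × 0.348021 = 473.7 W/m².

474 W/m²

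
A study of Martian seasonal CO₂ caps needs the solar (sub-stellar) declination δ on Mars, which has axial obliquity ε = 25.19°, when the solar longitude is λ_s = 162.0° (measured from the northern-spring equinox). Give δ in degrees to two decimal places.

sin δ = sin ε · sin λ_s = sin 25.19° × sin 162.0° = 0.131524.
δ = arcsin(0.131524) = +7.56°.

δ = +7.56°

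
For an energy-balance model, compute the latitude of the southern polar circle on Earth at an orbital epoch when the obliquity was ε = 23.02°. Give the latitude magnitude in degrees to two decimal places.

66.98°

The polar circle is the lowest latitude that experiences at least one full rotation of continuous darkness at the northern-summer solstice; it lies at |φ| = 90° − ε = 90° − 23.02° = 66.98°.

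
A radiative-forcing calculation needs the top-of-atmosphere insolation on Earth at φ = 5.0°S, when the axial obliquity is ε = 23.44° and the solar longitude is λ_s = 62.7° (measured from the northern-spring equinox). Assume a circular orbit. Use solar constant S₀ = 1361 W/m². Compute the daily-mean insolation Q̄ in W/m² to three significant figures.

Q̄ ≈ 383 W/m²

Solar declination: sin δ = sin ε · sin λ_s = sin 23.44° × sin 62.7° = 0.35348, so δ = +20.700°.
cos H₀ = −tan(-5.0°) tan(+20.700°) = 0.0331, H₀ = 1.5377 rad.
Bracket: H₀ sin φ sin δ + cos φ cos δ sin H₀ = 1.5377×-0.08716×0.35348 + 0.99619×0.93544×0.99945 = -0.047375 + 0.931363 = 0.883988.
Q̄ = (S₀/π) × [bracket] = (1361/π) × 0.883988 = 383.0 W/m².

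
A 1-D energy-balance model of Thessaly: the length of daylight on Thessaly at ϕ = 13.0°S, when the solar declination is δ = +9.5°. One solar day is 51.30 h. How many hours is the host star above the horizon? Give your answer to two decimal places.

25.02 h

cos h₀ = −tan ϕ · tan δ = −tan(-13.0°) × tan(+9.500°) = 0.0386, so h₀ = 1.5322 rad = 87.79°.
Daylight = 2h₀/(2π) × 51.30 h = (1.5322/π) × 51.30 = 25.02 h.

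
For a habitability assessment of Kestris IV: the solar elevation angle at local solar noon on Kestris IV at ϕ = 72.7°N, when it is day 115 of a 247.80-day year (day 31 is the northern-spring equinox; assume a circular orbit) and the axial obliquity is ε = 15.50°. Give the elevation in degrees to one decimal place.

Solar longitude: L_s = 360° × (115 − 31)/247.80 = 122.034°.
sin δ = sin 15.50° × sin 122.034° = 0.22655, so δ = +13.094°.
At local noon the hour angle is zero, so the zenith angle equals |ϕ − δ| = |+72.7° − (+13.094°)| = 59.606°.
Elevation = 90° − 59.606° = 30.4°.

30.4°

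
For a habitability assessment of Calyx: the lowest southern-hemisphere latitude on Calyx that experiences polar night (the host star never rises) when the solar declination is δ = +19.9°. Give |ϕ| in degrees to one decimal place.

|ϕ| = 70.1°

Polar night requires cos h₀ = −tan ϕ tan δ ≥ 1, i.e. tan ϕ tan δ ≤ −1.
The boundary is |tan ϕ| · |tan δ| = 1, so |ϕ| = 90° − |δ| = 90° − 19.9° = 70.1° in the southern hemisphere.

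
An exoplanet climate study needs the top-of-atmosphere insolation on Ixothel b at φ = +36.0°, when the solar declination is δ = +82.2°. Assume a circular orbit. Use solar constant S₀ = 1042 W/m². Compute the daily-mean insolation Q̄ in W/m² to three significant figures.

cos H₀ = −tan(+36.0°) tan(+82.200°) = -5.3039 ≤ −1 ⇒ polar day, H₀ = π.
Bracket: H₀ sin φ sin δ + cos φ cos δ sin H₀ = 3.1416×0.58779×0.99075 + 0.80902×0.13572×0.00000 = 1.829520 + 0.000000 = 1.829520.
Q̄ = (S₀/π) × [bracket] = (1042/π) × 1.829520 = 606.8 W/m².

Q̄ ≈ 607 W/m²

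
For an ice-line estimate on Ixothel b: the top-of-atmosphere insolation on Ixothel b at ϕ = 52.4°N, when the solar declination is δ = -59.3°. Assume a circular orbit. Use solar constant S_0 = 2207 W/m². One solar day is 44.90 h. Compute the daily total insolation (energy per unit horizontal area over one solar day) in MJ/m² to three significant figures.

cos h₀ = −tan(+52.4°) tan(-59.300°) = 2.1870 ≥ 1 ⇒ polar night, h₀ = 0 and Q̄ = 0.
Daily total = Q̄ × 44.90 h × 3600 s/h = 0.00 MJ/m².

0.00 MJ/m²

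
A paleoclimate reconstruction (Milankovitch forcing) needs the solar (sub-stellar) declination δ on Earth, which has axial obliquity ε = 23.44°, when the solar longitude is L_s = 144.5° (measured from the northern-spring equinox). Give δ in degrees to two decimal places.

δ = +13.36°

sin δ = sin ε · sin L_s = sin 23.44° × sin 144.5° = 0.230997.
δ = arcsin(0.230997) = +13.36°.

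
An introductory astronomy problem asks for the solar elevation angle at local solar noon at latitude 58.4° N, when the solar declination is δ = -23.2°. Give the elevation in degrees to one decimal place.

At local noon the hour angle is zero, so the zenith angle equals |ϕ − δ| = |+58.4° − (-23.200°)| = 81.600°.
Elevation = 90° − 81.600° = 8.4°.

8.4°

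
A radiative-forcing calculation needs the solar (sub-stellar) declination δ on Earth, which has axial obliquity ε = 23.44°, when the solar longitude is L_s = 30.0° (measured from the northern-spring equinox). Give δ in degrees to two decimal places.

sin δ = sin ε · sin L_s = sin 23.44° × sin 30.0° = 0.198894.
δ = arcsin(0.198894) = +11.47°.

δ = +11.47°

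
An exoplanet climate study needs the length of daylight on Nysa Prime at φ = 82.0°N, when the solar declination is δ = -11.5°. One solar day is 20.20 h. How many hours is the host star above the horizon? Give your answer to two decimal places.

cos H₀ = −tan φ · tan δ = 1.4476 ≥ 1, so the host star never rises (polar night) and H₀ = 0.
Daylight = 2H₀/(2π) × 20.20 h = (0.0000/π) × 20.20 = 0.00 h.

0.00 h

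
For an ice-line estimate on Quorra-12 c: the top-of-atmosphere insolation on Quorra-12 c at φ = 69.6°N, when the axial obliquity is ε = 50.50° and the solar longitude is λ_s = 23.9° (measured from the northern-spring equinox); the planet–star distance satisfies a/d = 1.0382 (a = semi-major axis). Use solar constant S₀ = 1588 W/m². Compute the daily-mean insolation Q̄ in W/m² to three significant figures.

Q̄ ≈ 508 W/m²

Solar declination: sin δ = sin ε · sin λ_s = sin 50.50° × sin 23.9° = 0.31262, so δ = +18.217°.
cos H₀ = −tan(+69.6°) tan(+18.217°) = -0.8850, H₀ = 2.6572 rad.
Bracket: H₀ sin φ sin δ + cos φ cos δ sin H₀ = 2.6572×0.93728×0.31262 + 0.34857×0.94988×0.46567 = 0.778593 + 0.154183 = 0.932776.
Inverse-square distance factor (a/d)² = 1.0382² = 1.077859.
Q̄ = (S₀/π) × 1.077859 × [bracket] = (1588/π) × 1.077859 × 0.932776 = 508.2 W/m².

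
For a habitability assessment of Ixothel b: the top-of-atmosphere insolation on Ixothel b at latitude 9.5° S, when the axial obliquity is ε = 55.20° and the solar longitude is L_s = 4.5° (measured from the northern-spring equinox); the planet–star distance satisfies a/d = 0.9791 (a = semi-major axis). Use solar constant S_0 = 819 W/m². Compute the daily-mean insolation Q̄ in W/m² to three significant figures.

Q̄ ≈ 242 W/m²

Solar declination: sin δ = sin ε · sin L_s = sin 55.20° × sin 4.5° = 0.06443, so δ = +3.694°.
cos h₀ = −tan(-9.5°) tan(+3.694°) = 0.0108, h₀ = 1.5600 rad.
Bracket: h₀ sin ϕ sin δ + cos ϕ cos δ sin h₀ = 1.5600×-0.16505×0.06443 + 0.98629×0.99792×0.99994 = -0.016589 + 0.984179 = 0.967590.
Inverse-square distance factor (a/d)² = 0.9791² = 0.958637.
Q̄ = (S_0/π) × 0.958637 × [bracket] = (819/π) × 0.958637 × 0.967590 = 241.8 W/m².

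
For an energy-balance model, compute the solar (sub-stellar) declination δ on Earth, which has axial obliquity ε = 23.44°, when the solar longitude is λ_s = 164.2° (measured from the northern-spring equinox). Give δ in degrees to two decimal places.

sin δ = sin ε · sin λ_s = sin 23.44° × sin 164.2° = 0.108310.
δ = arcsin(0.108310) = +6.22°.

δ = +6.22°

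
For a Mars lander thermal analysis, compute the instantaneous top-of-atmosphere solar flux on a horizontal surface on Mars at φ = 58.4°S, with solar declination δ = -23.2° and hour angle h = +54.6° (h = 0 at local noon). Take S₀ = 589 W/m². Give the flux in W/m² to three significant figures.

362 W/m²

cos θ_z = sin φ sin δ + cos φ cos δ cos h = 0.335531 + 0.278990 = 0.614521.
Flux = S₀ · cos θ_z = 589 × 0.614521 = 362.0 W/m².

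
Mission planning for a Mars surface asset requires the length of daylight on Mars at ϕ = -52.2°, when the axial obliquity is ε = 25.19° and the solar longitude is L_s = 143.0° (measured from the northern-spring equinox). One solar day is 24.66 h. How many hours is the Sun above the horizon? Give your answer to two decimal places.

Solar declination: sin δ = sin ε · sin L_s = sin 25.19° × sin 143.0° = 0.25615, so δ = +14.841°.
cos h₀ = −tan ϕ · tan δ = −tan(-52.2°) × tan(+14.841°) = 0.3416, so h₀ = 1.2222 rad = 70.02°.
Daylight = 2h₀/(2π) × 24.66 h = (1.2222/π) × 24.66 = 9.59 h.

9.59 h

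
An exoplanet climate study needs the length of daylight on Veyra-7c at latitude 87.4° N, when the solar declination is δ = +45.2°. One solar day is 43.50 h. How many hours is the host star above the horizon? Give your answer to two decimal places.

43.50 h

Sunrise equation: cos h₀ = −tan ϕ · tan δ = -22.1760 ≤ −1, so the host star never sets (polar day) and h₀ = π.
Daylight = 2h₀/(2π) × 43.50 h = (3.1416/π) × 43.50 = 43.50 h.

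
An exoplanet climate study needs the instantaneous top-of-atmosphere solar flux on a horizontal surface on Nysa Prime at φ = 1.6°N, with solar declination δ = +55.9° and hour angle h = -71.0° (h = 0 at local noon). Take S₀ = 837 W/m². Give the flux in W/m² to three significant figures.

172 W/m²

cos θ_z = sin φ sin δ + cos φ cos δ cos h = 0.023121 + 0.182455 = 0.205576.
Flux = S₀ · cos θ_z = 837 × 0.205576 = 172.1 W/m².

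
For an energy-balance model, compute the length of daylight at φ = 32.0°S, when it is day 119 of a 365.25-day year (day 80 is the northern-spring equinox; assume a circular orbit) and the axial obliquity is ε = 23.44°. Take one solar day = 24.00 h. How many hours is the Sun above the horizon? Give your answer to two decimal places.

Solar longitude: λ_s = 360° × (119 − 80)/365.25 = 38.439°.
sin δ = sin 23.44° × sin 38.439° = 0.24730, so δ = +14.318°.
cos H₀ = −tan φ · tan δ = −tan(-32.0°) × tan(+14.318°) = 0.1595, so H₀ = 1.4106 rad = 80.82°.
Daylight = 2H₀/(2π) × 24.00 h = (1.4106/π) × 24.00 = 10.78 h.

10.78 h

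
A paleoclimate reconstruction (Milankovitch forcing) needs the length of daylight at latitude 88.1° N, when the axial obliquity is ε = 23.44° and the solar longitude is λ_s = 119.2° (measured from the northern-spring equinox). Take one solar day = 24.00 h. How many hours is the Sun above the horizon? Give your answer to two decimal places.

Solar declination: sin δ = sin ε · sin λ_s = sin 23.44° × sin 119.2° = 0.34724, so δ = +20.318°.
Sunrise equation: cos H₀ = −tan φ · tan δ = -11.1619 ≤ −1, so the Sun never sets (polar day) and H₀ = π.
Daylight = 2H₀/(2π) × 24.00 h = (3.1416/π) × 24.00 = 24.00 h.

24.00 h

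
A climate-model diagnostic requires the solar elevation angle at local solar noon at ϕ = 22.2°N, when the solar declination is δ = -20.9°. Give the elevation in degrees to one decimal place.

At local noon the hour angle is zero, so the zenith angle equals |ϕ − δ| = |+22.2° − (-20.900°)| = 43.100°.
Elevation = 90° − 43.100° = 46.9°.

46.9°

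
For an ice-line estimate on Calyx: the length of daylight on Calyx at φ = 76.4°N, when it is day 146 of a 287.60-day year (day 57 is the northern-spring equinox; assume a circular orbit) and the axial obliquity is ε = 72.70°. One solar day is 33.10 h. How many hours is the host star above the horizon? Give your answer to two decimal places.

Solar longitude: λ_s = 360° × (146 − 57)/287.60 = 111.405°.
sin δ = sin 72.70° × sin 111.405° = 0.88891, so δ = +62.736°.
Sunrise equation: cos H₀ = −tan φ · tan δ = -8.0209 ≤ −1, so the host star never sets (polar day) and H₀ = π.
Daylight = 2H₀/(2π) × 33.10 h = (3.1416/π) × 33.10 = 33.10 h.

33.10 h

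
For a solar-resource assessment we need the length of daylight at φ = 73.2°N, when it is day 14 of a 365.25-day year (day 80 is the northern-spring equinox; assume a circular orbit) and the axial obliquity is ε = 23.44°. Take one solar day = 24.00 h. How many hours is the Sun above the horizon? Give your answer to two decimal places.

Solar longitude: λ_s = 360° × (14 − 80)/365.25 = -65.051°, i.e. -65.051° + 360° = 294.949°.
sin δ = sin 23.44° × sin 294.949° = -0.36067, so δ = -21.141°.
cos H₀ = −tan φ · tan δ = 1.2808 ≥ 1, so the Sun never rises (polar night) and H₀ = 0.
Daylight = 2H₀/(2π) × 24.00 h = (0.0000/π) × 24.00 = 0.00 h.

0.00 h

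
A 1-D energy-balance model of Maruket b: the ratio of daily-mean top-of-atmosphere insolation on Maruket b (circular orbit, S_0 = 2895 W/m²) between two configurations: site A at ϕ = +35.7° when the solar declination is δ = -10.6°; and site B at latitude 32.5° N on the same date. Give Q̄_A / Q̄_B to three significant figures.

— Configuration A (ϕ=+35.7°):
cos h₀ = −tan(+35.7°) tan(-10.600°) = 0.1345, h₀ = 1.4359 rad.
Bracket: h₀ sin ϕ sin δ + cos ϕ cos δ sin h₀ = 1.4359×0.58354×-0.18395 + 0.81208×0.98294×0.99092 = -0.154133 + 0.790978 = 0.636845.
Q̄ = (S_0/π) × [bracket] = (2895/π) × 0.636845 = 586.86 W/m².
— Configuration B (ϕ=+32.5°):
cos h₀ = −tan(+32.5°) tan(-10.600°) = 0.1192, h₀ = 1.4513 rad.
Bracket: h₀ sin ϕ sin δ + cos ϕ cos δ sin h₀ = 1.4513×0.53730×-0.18395 + 0.84339×0.98294×0.99287 = -0.143441 + 0.823091 = 0.679650.
Q̄ = (S_0/π) × [bracket] = (2895/π) × 0.679650 = 626.30 W/m².
Ratio Q̄_A / Q̄_B = 586.86 / 626.30 = 0.9370.

Q̄_A / Q̄_B ≈ 0.937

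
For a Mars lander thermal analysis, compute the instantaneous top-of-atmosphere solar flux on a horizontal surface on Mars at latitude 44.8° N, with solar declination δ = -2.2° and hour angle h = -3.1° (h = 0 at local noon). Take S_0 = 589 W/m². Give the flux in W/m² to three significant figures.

cos θ_z = sin ϕ sin δ + cos ϕ cos δ cos h = -0.027049 + 0.708010 = 0.680961.
Flux = S_0 · cos θ_z = 589 × 0.680961 = 401.1 W/m².

401 W/m²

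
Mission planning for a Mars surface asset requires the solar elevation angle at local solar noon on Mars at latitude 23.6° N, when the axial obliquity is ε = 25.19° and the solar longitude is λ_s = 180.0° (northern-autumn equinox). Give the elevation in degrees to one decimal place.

Solar declination: sin δ = sin ε · sin λ_s = sin 25.19° × sin 180.0° = 0.00000, so δ = +0.000°.
At local noon the hour angle is zero, so the zenith angle equals |φ − δ| = |+23.6° − (+0.000°)| = 23.600°.
Elevation = 90° − 23.600° = 66.4°.

66.4°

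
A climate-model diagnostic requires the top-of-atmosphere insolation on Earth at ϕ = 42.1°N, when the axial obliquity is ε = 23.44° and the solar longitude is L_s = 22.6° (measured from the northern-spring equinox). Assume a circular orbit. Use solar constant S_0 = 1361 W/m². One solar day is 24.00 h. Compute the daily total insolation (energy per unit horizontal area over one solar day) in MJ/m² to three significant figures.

Solar declination: sin δ = sin ε · sin L_s = sin 23.44° × sin 22.6° = 0.15287, so δ = +8.793°.
cos h₀ = −tan(+42.1°) tan(+8.793°) = -0.1398, h₀ = 1.7110 rad.
Bracket: h₀ sin ϕ sin δ + cos ϕ cos δ sin h₀ = 1.7110×0.67043×0.15287 + 0.74198×0.98825×0.99018 = 0.175358 + 0.726061 = 0.901419.
Q̄ = (S_0/π) × [bracket] = (1361/π) × 0.901419 = 390.51 W/m².
Daily total = Q̄ × 24.00 h × 3600 s/h = 390.51 × 24.00 × 3600 / 10⁶ = 33.74 MJ/m².

33.7 MJ/m²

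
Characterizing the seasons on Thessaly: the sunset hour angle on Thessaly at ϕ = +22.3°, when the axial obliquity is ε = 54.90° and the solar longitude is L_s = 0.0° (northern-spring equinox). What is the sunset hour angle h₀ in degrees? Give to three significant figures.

h₀ = 90.0°

Solar declination: sin δ = sin ε · sin L_s = sin 54.90° × sin 0.0° = 0.00000, so δ = +0.000°.
cos h₀ = −tan ϕ · tan δ = −tan(+22.3°) × tan(+0.000°) = -0.0000, so h₀ = 1.5708 rad = 90.00°.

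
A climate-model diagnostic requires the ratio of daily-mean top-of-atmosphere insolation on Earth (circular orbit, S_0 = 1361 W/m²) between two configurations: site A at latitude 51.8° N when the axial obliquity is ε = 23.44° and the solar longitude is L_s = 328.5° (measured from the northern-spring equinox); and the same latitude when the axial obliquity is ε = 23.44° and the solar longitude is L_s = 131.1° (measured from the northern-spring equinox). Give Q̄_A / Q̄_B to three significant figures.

— Configuration A (ϕ=+51.8°):
Solar declination: sin δ = sin ε · sin L_s = sin 23.44° × sin 328.5° = -0.20784, so δ = -11.996°.
cos h₀ = −tan(+51.8°) tan(-11.996°) = 0.2700, h₀ = 1.2974 rad.
Bracket: h₀ sin ϕ sin δ + cos ϕ cos δ sin h₀ = 1.2974×0.78586×-0.20784 + 0.61841×0.97816×0.96285 = -0.211908 + 0.582432 = 0.370524.
Q̄ = (S_0/π) × [bracket] = (1361/π) × 0.370524 = 160.52 W/m².
— Configuration B (ϕ=+51.8°):
Solar declination: sin δ = sin ε · sin L_s = sin 23.44° × sin 131.1° = 0.29976, so δ = +17.443°.
cos h₀ = −tan(+51.8°) tan(+17.443°) = -0.3993, h₀ = 1.9815 rad.
Bracket: h₀ sin ϕ sin δ + cos ϕ cos δ sin h₀ = 1.9815×0.78586×0.29976 + 0.61841×0.95402×0.91683 = 0.466781 + 0.540907 = 1.007688.
Q̄ = (S_0/π) × [bracket] = (1361/π) × 1.007688 = 436.55 W/m².
Ratio Q̄_A / Q̄_B = 160.52 / 436.55 = 0.3677.

Q̄_A / Q̄_B ≈ 0.368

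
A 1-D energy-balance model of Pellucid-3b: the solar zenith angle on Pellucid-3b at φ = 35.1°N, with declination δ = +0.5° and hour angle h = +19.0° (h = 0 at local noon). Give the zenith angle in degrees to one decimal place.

θ_z = 38.9°

cos θ_z = sin φ sin δ + cos φ cos δ cos h = 0.005018 + 0.773546 = 0.778564.
θ_z = arccos(0.778564) = 38.9°.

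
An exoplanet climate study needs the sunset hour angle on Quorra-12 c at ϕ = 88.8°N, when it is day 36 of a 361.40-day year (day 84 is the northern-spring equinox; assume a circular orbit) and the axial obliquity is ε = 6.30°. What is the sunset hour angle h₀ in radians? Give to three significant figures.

Solar longitude: L_s = 360° × (36 − 84)/361.40 = -47.814°, i.e. -47.814° + 360° = 312.186°.
sin δ = sin 6.30° × sin 312.186° = -0.08131, so δ = -4.664°.
cos h₀ = −tan ϕ · tan δ = 3.8946 ≥ 1, so the host star never rises (polar night) and h₀ = 0.

h₀ = 0.00 rad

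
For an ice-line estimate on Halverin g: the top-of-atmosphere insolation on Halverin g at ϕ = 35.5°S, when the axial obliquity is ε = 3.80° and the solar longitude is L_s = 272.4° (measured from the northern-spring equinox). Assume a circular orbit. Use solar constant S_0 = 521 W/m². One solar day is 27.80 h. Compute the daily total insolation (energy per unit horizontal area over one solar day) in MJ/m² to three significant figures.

Solar declination: sin δ = sin ε · sin L_s = sin 3.80° × sin 272.4° = -0.06622, so δ = -3.797°.
cos h₀ = −tan(-35.5°) tan(-3.797°) = -0.0473, h₀ = 1.6181 rad.
Bracket: h₀ sin ϕ sin δ + cos ϕ cos δ sin h₀ = 1.6181×-0.58070×-0.06622 + 0.81412×0.99781×0.99888 = 0.062222 + 0.811427 = 0.873649.
Q̄ = (S_0/π) × [bracket] = (521/π) × 0.873649 = 144.89 W/m².
Daily total = Q̄ × 27.80 h × 3600 s/h = 144.89 × 27.80 × 3600 / 10⁶ = 14.50 MJ/m².

14.5 MJ/m²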